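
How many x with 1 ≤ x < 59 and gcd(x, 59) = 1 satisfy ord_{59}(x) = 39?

0

φ(59) = 59 − 1 = 58 = 2 · 29.
In a cyclic group of order 58, there are φ(d) elements of order d for each divisor d of 58, and zero for non-divisors.
39 does not divide 58, so no element of (Z/59Z)^× has order 39.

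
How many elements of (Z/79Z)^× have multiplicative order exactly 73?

0

φ(79) = 79 − 1 = 78 = 2 · 3 · 13.
In a cyclic group of order 78, there are φ(d) elements of order d for each divisor d of 78, and zero for non-divisors.
73 does not divide 78, so no element of (Z/79Z)^× has order 73.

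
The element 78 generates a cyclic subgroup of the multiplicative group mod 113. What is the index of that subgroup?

Since 78 ∈ (Z/113Z)^×, its order divides φ(113) = 113 − 1 = 112 = 2^4 · 7.
Divisors of 112: 1, 2, 4, 7, 8, 14, 16, 28, 56, 112.
Evaluate successive powers at the divisors of 112:
78^1 ≡ 78 (mod 113)
78^2 ≡ 95 (mod 113)
78^4 ≡ 98 (mod 113)
78^7 ≡ 42 (mod 113)
78^8 ≡ 112 (mod 113)
78^14 ≡ 69 (mod 113)
78^16 ≡ 1 (mod 113) ✓
The order of 78 is 16, so the subgroup it generates has 16 elements.
The index is φ(113) / ord(78) = 112 / 16 = 7.

7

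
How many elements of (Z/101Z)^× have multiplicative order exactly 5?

φ(101) = 101 − 1 = 100 = 2^2 · 5^2.
In a cyclic group of order 100, there are φ(d) elements of order d for each divisor d of 100, and zero for non-divisors.
5 | 100, and φ(5) = 5 − 1 = 4.

4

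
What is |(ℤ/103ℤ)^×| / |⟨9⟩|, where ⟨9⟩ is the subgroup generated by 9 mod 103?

6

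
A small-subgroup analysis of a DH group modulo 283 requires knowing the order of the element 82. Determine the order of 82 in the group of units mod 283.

282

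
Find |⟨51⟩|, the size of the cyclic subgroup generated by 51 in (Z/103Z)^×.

ord(51) | φ(103) = 103 − 1 = 102 = 2 · 3 · 17.
Divisors of 102: 1, 2, 3, 6, 17, 34, 51, 102.
Evaluate successive powers at the divisors of 102:
51^1 ≡ 51
51^2 ≡ 26
51^3 ≡ 90
51^6 ≡ 66
51^17 ≡ 57
51^34 ≡ 56
51^51 ≡ 102
51^102 ≡ 1
The smallest such exponent is 102, so the order of 51 is 102.

102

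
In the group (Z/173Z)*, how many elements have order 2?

φ(173) = 173 − 1 = 172 = 2^2 · 43.
In a cyclic group of order 172, there are φ(d) elements of order d for each divisor d of 172, and zero for non-divisors.
2 | 172, and φ(2) = 2 − 1 = 1.

1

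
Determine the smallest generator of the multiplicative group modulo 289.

φ(289) = φ(17^2) = 17·(17−1) = 272 = 2^4 · 17.
Test candidates g = 2, 3, … against the prime factors q ∈ {2, 17} of φ(289): g is a generator iff g^(272/q) ≢ 1 for every such q.
g = 2: 2^136 ≡ 1 — hits 1, so not a primitive root.
g = 3: 3^136 ≡ 288; 3^16 ≡ 171 — none is 1, so 3 is a primitive root.
Hence the least primitive root of 289 is 3.

3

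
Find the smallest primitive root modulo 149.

2

φ(149) = 149 − 1 = 148 = 2^2 · 37.
Test candidates g = 2, 3, … against the prime factors q ∈ {2, 37} of φ(149): g is a generator iff g^(148/q) ≢ 1 for every such q.
g = 2: 2^74 ≡ 148; 2^4 ≡ 16 — none is 1, so 2 is a primitive root.
Hence the least primitive root of 149 is 2.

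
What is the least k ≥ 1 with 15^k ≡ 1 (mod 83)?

82

ord(15) | φ(83) = 83 − 1 = 82 = 2 · 41.
Divisors of 82: 1, 2, 41, 82.
Test each divisor d:
15^1 ≡ 15
15^2 ≡ 59
15^41 ≡ 82
15^82 ≡ 1
So ord_83(15) = 82.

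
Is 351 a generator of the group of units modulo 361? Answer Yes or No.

No

φ(361) = φ(19^2) = 19·(19−1) = 342 = 2 · 3^2 · 19.
351 is a primitive root mod 361 iff 351^(φ(361)/q) ≢ 1 for every prime q | φ(361), i.e. q ∈ {2, 3, 19}.
351^171 ≡ 1 (mod 361)  [q = 2: ≡ 1 ✗]
351^114 ≡ 68 (mod 361)  [q = 3: ≢ 1 ✓]
351^18 ≡ 286 (mod 361)  [q = 19: ≢ 1 ✓]
Since 351^171 ≡ 1, the order of 351 divides 171 < 342, so 351 is not a primitive root.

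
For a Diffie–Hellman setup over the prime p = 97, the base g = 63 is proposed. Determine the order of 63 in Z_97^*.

Since 63 ∈ (Z/97Z)^×, its order divides φ(97) = 97 − 1 = 96 = 2^5 · 3.
Divisors of 96: 1, 2, 3, 4, 6, 8, 12, 16, 24, 32, 48, 96.
Test each divisor d:
63^1 ≡ 63 (mod 97)
63^2 ≡ 89 (mod 97)
63^3 ≡ 78 (mod 97)
63^4 ≡ 64 (mod 97)
63^6 ≡ 70 (mod 97)
63^8 ≡ 22 (mod 97)
63^12 ≡ 50 (mod 97)
63^16 ≡ 96 (mod 97)
63^24 ≡ 75 (mod 97)
63^32 ≡ 1 (mod 97) ✓
The smallest such exponent is 32, so the order of 63 is 32.

32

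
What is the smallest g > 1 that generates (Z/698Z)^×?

7

φ(698) = φ(2)·φ(349) = 1·348 = 348 = 2^2 · 3 · 29.
g is a primitive root iff g^(348/q) ≢ 1 (mod 698) for each prime q ∈ {2, 3, 29}.
g = 2: gcd(2, 698) = 2 > 1, not a unit — skip.
g = 3: 3^174 ≡ 1 — hits 1, so not a primitive root.
g = 4: gcd(4, 698) = 2 > 1, not a unit — skip.
g = 5: 5^174 ≡ 1 — hits 1, so not a primitive root.
g = 6: gcd(6, 698) = 2 > 1, not a unit — skip.
g = 7: 7^174 ≡ 697; 7^116 ≡ 575; 7^12 ≡ 249 — none is 1, so 7 is a primitive root.
So 7 is the smallest generator of (Z/698Z)^×.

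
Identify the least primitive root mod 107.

φ(107) = 107 − 1 = 106 = 2 · 53.
Test candidates g = 2, 3, … against the prime factors q ∈ {2, 53} of φ(107): g is a generator iff g^(106/q) ≢ 1 for every such q.
g = 2: 2^53 ≡ 106; 2^2 ≡ 4 — none is 1, so 2 is a primitive root.
The smallest primitive root modulo 107 is 2.

2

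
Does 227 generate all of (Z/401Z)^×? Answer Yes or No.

φ(401) = 401 − 1 = 400 = 2^4 · 5^2.
It suffices to check that the order of 227 is not a proper divisor of 400: compute 227^(400/q) for q ∈ {2, 5}.
227^200 ≡ 400 (mod 401)  [q = 2: ≢ 1 ✓]
227^80 ≡ 372 (mod 401)  [q = 5: ≢ 1 ✓]
Every test exponent gives a nontrivial residue, hence 227 generates the full group.

Yes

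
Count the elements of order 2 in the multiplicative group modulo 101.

1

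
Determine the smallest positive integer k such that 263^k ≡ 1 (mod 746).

Since 263 ∈ (Z/746Z)^×, its order divides φ(746) = φ(2)·φ(373) = 1·372 = 372 = 2^2 · 3 · 31.
Divisors of 372: 1, 2, 3, 4, 6, 12, 31, 62, 93, 124, 186, 372.
Evaluate successive powers at the divisors of 372:
263^1 ≡ 263 (mod 746)
263^2 ≡ 537 (mod 746)
263^3 ≡ 237 (mod 746)
263^4 ≡ 413 (mod 746)
263^6 ≡ 219 (mod 746)
263^12 ≡ 217 (mod 746)
263^31 ≡ 677 (mod 746)
263^62 ≡ 285 (mod 746)
263^93 ≡ 477 (mod 746)
263^124 ≡ 657 (mod 746)
263^186 ≡ 745 (mod 746)
263^372 ≡ 1 (mod 746) ✓
The smallest such exponent is 372, so the order of 263 is 372.

372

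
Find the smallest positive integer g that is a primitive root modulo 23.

φ(23) = 23 − 1 = 22 = 2 · 11.
Test candidates g = 2, 3, … against the prime factors q ∈ {2, 11} of φ(23): g is a generator iff g^(22/q) ≢ 1 for every such q.
g = 2: 2^11 ≡ 1 — hits 1, so not a primitive root.
g = 3: 3^11 ≡ 1 — hits 1, so not a primitive root.
g = 4: 4^11 ≡ 1 — hits 1, so not a primitive root.
g = 5: 5^11 ≡ 22; 5^2 ≡ 2 — none is 1, so 5 is a primitive root.
So 5 is the smallest generator of (Z/23Z)^×.

5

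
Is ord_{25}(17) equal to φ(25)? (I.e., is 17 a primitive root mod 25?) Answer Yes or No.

Yes

φ(25) = φ(5^2) = 5·(5−1) = 20 = 2^2 · 5.
It suffices to check that the order of 17 is not a proper divisor of 20: compute 17^(20/q) for q ∈ {2, 5}.
17^10 ≡ 24 (mod 25)  [q = 2: ≢ 1 ✓]
17^4 ≡ 21 (mod 25)  [q = 5: ≢ 1 ✓]
None equal 1, so ord_25(17) = 20: 17 is a primitive root.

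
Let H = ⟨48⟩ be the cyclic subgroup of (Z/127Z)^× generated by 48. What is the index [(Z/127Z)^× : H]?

Since 48 ∈ (Z/127Z)^×, its order divides φ(127) = 127 − 1 = 126 = 2 · 3^2 · 7.
Divisors of 126: 1, 2, 3, 6, 7, 9, 14, 18, 21, 42, 63, 126.
Evaluate successive powers at the divisors of 126:
48^1 ≡ 48 (mod 127)
48^2 ≡ 18 (mod 127)
48^3 ≡ 102 (mod 127)
48^6 ≡ 117 (mod 127)
48^7 ≡ 28 (mod 127)
48^9 ≡ 123 (mod 127)
48^14 ≡ 22 (mod 127)
48^18 ≡ 16 (mod 127)
48^21 ≡ 108 (mod 127)
48^42 ≡ 107 (mod 127)
48^63 ≡ 126 (mod 127)
48^126 ≡ 1 (mod 127) ✓
Thus |⟨48⟩| = ord(48) = 126.
Index = |(Z/127Z)^×| / |⟨48⟩| = 126 / 126 = 1.

1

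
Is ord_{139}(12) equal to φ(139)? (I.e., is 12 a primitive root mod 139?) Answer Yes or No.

φ(139) = 139 − 1 = 138 = 2 · 3 · 23.
12 is a primitive root mod 139 iff 12^(φ(139)/q) ≢ 1 for every prime q | φ(139), i.e. q ∈ {2, 3, 23}.
12^69 ≡ 138 (mod 139)  [q = 2: ≢ 1 ✓]
12^46 ≡ 96 (mod 139)  [q = 3: ≢ 1 ✓]
12^6 ≡ 125 (mod 139)  [q = 23: ≢ 1 ✓]
Every test exponent gives a nontrivial residue, hence 12 generates the full group.

Yes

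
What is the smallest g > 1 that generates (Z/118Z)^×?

11

φ(118) = φ(2)·φ(59) = 1·58 = 58 = 2 · 29.
Test candidates g = 2, 3, … against the prime factors q ∈ {2, 29} of φ(118): g is a generator iff g^(58/q) ≢ 1 for every such q.
g = 2: gcd(2, 118) = 2 > 1, not a unit — skip.
g = 3: 3^29 ≡ 1 — hits 1, so not a primitive root.
g = 4: gcd(4, 118) = 2 > 1, not a unit — skip.
g = 5: 5^29 ≡ 1 — hits 1, so not a primitive root.
g = 6: gcd(6, 118) = 2 > 1, not a unit — skip.
g = 7: 7^29 ≡ 1 — hits 1, so not a primitive root.
g = 8: gcd(8, 118) = 2 > 1, not a unit — skip.
g = 9: 9^29 ≡ 1 — hits 1, so not a primitive root.
g = 10: gcd(10, 118) = 2 > 1, not a unit — skip.
g = 11: 11^29 ≡ 117; 11^2 ≡ 3 — none is 1, so 11 is a primitive root.
The smallest primitive root modulo 118 is 11.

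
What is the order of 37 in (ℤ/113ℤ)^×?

The order of 37 must divide φ(113) = 113 − 1 = 112 = 2^4 · 7.
Divisors of 112: 1, 2, 4, 7, 8, 14, 16, 28, 56, 112.
Compute 37^d (mod 113) for the divisors d until we hit 1:
37^1 ≡ 37
37^2 ≡ 13
37^4 ≡ 56
37^7 ≡ 42
37^8 ≡ 85
37^14 ≡ 69
37^16 ≡ 106
37^28 ≡ 15
37^56 ≡ 112
37^112 ≡ 1
Therefore the multiplicative order of 37 modulo 113 is 112.

112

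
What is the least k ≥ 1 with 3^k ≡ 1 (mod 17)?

ord(3) | φ(17) = 17 − 1 = 16 = 2^4.
Divisors of 16: 1, 2, 4, 8, 16.
Check 3^d mod 17 for each divisor in increasing order:
3^1 ≡ 3 (mod 17)
3^2 ≡ 9 (mod 17)
3^4 ≡ 13 (mod 17)
3^8 ≡ 16 (mod 17)
3^16 ≡ 1 (mod 17) ✓
The smallest such exponent is 16, so the order of 3 is 16.

16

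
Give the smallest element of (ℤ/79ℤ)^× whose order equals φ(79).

φ(79) = 79 − 1 = 78 = 2 · 3 · 13.
g is a primitive root iff g^(78/q) ≢ 1 (mod 79) for each prime q ∈ {2, 3, 13}.
g = 2: 2^39 ≡ 1 — hits 1, so not a primitive root.
g = 3: 3^39 ≡ 78; 3^26 ≡ 23; 3^6 ≡ 18 — none is 1, so 3 is a primitive root.
So 3 is the smallest generator of (Z/79Z)^×.

3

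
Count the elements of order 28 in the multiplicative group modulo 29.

12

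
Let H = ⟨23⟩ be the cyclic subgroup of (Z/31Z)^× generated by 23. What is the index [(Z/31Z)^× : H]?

3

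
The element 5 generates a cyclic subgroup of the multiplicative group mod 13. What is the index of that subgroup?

3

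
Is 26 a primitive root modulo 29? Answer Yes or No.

Yes

φ(29) = 29 − 1 = 28 = 2^2 · 7.
An element g generates (Z/29Z)^× iff g^(28/q) ≢ 1 (mod 29) for each prime q ∈ {2, 7}.
26^14 ≡ 28 (mod 29)  [q = 2: ≢ 1 ✓]
26^4 ≡ 23 (mod 29)  [q = 7: ≢ 1 ✓]
None equal 1, so ord_29(26) = 28: 26 is a primitive root.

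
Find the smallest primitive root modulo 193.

φ(193) = 193 − 1 = 192 = 2^6 · 3.
Test candidates g = 2, 3, … against the prime factors q ∈ {2, 3} of φ(193): g is a generator iff g^(192/q) ≢ 1 for every such q.
g = 2: 2^96 ≡ 1 — hits 1, so not a primitive root.
g = 3: 3^96 ≡ 1 — hits 1, so not a primitive root.
g = 4: 4^96 ≡ 1 — hits 1, so not a primitive root.
g = 5: 5^96 ≡ 192; 5^64 ≡ 84 — none is 1, so 5 is a primitive root.
The smallest primitive root modulo 193 is 5.

5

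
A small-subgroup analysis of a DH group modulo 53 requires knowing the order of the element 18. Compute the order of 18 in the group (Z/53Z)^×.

By Lagrange's theorem, ord_53(18) divides φ(53) = 53 − 1 = 52 = 2^2 · 13.
Divisors of 52: 1, 2, 4, 13, 26, 52.
Check 18^d mod 53 for each divisor in increasing order:
18^1 ≡ 18
18^2 ≡ 6
18^4 ≡ 36
18^13 ≡ 23
18^26 ≡ 52
18^52 ≡ 1
So ord_53(18) = 52.

52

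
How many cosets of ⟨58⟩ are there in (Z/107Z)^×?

1

Since 58 ∈ (Z/107Z)^×, its order divides φ(107) = 107 − 1 = 106 = 2 · 53.
Divisors of 106: 1, 2, 53, 106.
Compute 58^d (mod 107) for the divisors d until we hit 1:
58^1 ≡ 58
58^2 ≡ 47
58^53 ≡ 106
58^106 ≡ 1
The order of 58 is 106, so the subgroup it generates has 106 elements.
The index is φ(107) / ord(58) = 106 / 106 = 1.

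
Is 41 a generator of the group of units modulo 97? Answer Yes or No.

Yes

φ(97) = 97 − 1 = 96 = 2^5 · 3.
An element g generates (Z/97Z)^× iff g^(96/q) ≢ 1 (mod 97) for each prime q ∈ {2, 3}.
41^48 ≡ 96 (mod 97)  [q = 2: ≢ 1 ✓]
41^32 ≡ 35 (mod 97)  [q = 3: ≢ 1 ✓]
None equal 1, so ord_97(41) = 96: 41 is a primitive root.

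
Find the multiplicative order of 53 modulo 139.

138

By Lagrange's theorem, ord_139(53) divides φ(139) = 139 − 1 = 138 = 2 · 3 · 23.
Divisors of 138: 1, 2, 3, 6, 23, 46, 69, 138.
Compute 53^d (mod 139) for the divisors d until we hit 1:
53^1 ≡ 53
53^2 ≡ 29
53^3 ≡ 8
53^6 ≡ 64
53^23 ≡ 43
53^46 ≡ 42
53^69 ≡ 138
53^138 ≡ 1
So ord_139(53) = 138.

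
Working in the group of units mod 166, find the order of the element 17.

41

ord(17) | φ(166) = φ(2)·φ(83) = 1·82 = 82 = 2 · 41.
Divisors of 82: 1, 2, 41, 82.
Compute 17^d (mod 166) for the divisors d until we hit 1:
17^1 ≡ 17
17^2 ≡ 123
17^41 ≡ 1
The smallest such exponent is 41, so the order of 17 is 41.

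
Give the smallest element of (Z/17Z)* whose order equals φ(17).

φ(17) = 17 − 1 = 16 = 2^4.
Test candidates g = 2, 3, … against the prime factors q ∈ {2} of φ(17): g is a generator iff g^(16/q) ≢ 1 for every such q.
g = 2: 2^8 ≡ 1 — hits 1, so not a primitive root.
g = 3: 3^8 ≡ 16 — none is 1, so 3 is a primitive root.
Hence the least primitive root of 17 is 3.

3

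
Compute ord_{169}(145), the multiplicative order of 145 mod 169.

ord(145) | φ(169) = φ(13^2) = 13·(13−1) = 156 = 2^2 · 3 · 13.
Divisors of 156: 1, 2, 3, 4, 6, 12, 13, 26, 39, 52, 78, 156.
Evaluate successive powers at the divisors of 156:
145^1 ≡ 145
145^2 ≡ 69
145^3 ≡ 34
145^4 ≡ 29
145^6 ≡ 142
145^12 ≡ 53
145^13 ≡ 80
145^26 ≡ 147
145^39 ≡ 99
145^52 ≡ 146
145^78 ≡ 168
145^156 ≡ 1
The smallest such exponent is 156, so the order of 145 is 156.

156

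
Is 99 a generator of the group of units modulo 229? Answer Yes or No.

φ(229) = 229 − 1 = 228 = 2^2 · 3 · 19.
An element g generates (Z/229Z)^× iff g^(228/q) ≢ 1 (mod 229) for each prime q ∈ {2, 3, 19}.
99^114 ≡ 1 (mod 229)  [q = 2: ≡ 1 ✗]
99^76 ≡ 94 (mod 229)  [q = 3: ≢ 1 ✓]
99^12 ≡ 121 (mod 229)  [q = 19: ≢ 1 ✓]
Since 99^114 ≡ 1, the order of 99 divides 114 < 228, so 99 is not a primitive root.

No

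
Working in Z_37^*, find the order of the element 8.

12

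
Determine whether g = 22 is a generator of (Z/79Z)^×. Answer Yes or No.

No

φ(79) = 79 − 1 = 78 = 2 · 3 · 13.
It suffices to check that the order of 22 is not a proper divisor of 78: compute 22^(78/q) for q ∈ {2, 3, 13}.
22^39 ≡ 1 (mod 79)  [q = 2: ≡ 1 ✗]
22^26 ≡ 1 (mod 79)  [q = 3: ≡ 1 ✗]
22^6 ≡ 52 (mod 79)  [q = 13: ≢ 1 ✓]
The check at q = 2 fails, so 22 generates a proper subgroup.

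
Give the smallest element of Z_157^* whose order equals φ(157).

5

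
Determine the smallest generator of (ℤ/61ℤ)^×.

2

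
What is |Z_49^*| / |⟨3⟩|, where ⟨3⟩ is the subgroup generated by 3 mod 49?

1

Since 3 ∈ (Z/49Z)^×, its order divides φ(49) = φ(7^2) = 7·(7−1) = 42 = 2 · 3 · 7.
Divisors of 42: 1, 2, 3, 6, 7, 14, 21, 42.
Evaluate successive powers at the divisors of 42:
3^1 ≡ 3 (mod 49)
3^2 ≡ 9 (mod 49)
3^3 ≡ 27 (mod 49)
3^6 ≡ 43 (mod 49)
3^7 ≡ 31 (mod 49)
3^14 ≡ 30 (mod 49)
3^21 ≡ 48 (mod 49)
3^42 ≡ 1 (mod 49) ✓
Thus |⟨3⟩| = ord(3) = 42.
Index = |(Z/49Z)^×| / |⟨3⟩| = 42 / 42 = 1.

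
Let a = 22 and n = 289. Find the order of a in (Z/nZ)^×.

272

ord(22) | φ(289) = φ(17^2) = 17·(17−1) = 272 = 2^4 · 17.
Divisors of 272: 1, 2, 4, 8, 16, 17, 34, 68, 136, 272.
Compute 22^d (mod 289) for the divisors d until we hit 1:
22^1 ≡ 22 (mod 289)
22^2 ≡ 195 (mod 289)
22^4 ≡ 166 (mod 289)
22^8 ≡ 101 (mod 289)
22^16 ≡ 86 (mod 289)
22^17 ≡ 158 (mod 289)
22^34 ≡ 110 (mod 289)
22^68 ≡ 251 (mod 289)
22^136 ≡ 288 (mod 289)
22^272 ≡ 1 (mod 289) ✓
The smallest such exponent is 272, so the order of 22 is 272.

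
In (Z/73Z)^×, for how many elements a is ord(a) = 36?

12

φ(73) = 73 − 1 = 72 = 2^3 · 3^2.
(Z/73Z)^× is cyclic (|G| = 72); a cyclic group of order m has exactly φ(d) elements of each order d | m, and none otherwise.
36 = 2^2 · 3^2 divides 72, and φ(36) = 12.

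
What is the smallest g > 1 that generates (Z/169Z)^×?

φ(169) = φ(13^2) = 13·(13−1) = 156 = 2^2 · 3 · 13.
Test candidates g = 2, 3, … against the prime factors q ∈ {2, 3, 13} of φ(169): g is a generator iff g^(156/q) ≢ 1 for every such q.
g = 2: 2^78 ≡ 168; 2^52 ≡ 146; 2^12 ≡ 40 — none is 1, so 2 is a primitive root.
So 2 is the smallest generator of (Z/169Z)^×.

2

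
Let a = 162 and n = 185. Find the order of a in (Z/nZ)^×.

Since 162 ∈ (Z/185Z)^×, its order divides φ(185) = φ(5·37) = (5−1)·(37−1) = 4·36 = 144 = 2^4 · 3^2.
Divisors of 144: 1, 2, 3, 4, 6, 8, 9, 12, 16, 18, 24, 36, 48, 72, 144.
Compute 162^d (mod 185) for the divisors d until we hit 1:
162^1 ≡ 162
162^2 ≡ 159
162^3 ≡ 43
162^4 ≡ 121
162^6 ≡ 184
162^8 ≡ 26
162^9 ≡ 142
162^12 ≡ 1
The smallest such exponent is 12, so the order of 162 is 12.

12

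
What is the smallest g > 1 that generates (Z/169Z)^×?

φ(169) = φ(13^2) = 13·(13−1) = 156 = 2^2 · 3 · 13.
Test candidates g = 2, 3, … against the prime factors q ∈ {2, 3, 13} of φ(169): g is a generator iff g^(156/q) ≢ 1 for every such q.
g = 2: 2^78 ≡ 168; 2^52 ≡ 146; 2^12 ≡ 40 — none is 1, so 2 is a primitive root.
Hence the least primitive root of 169 is 2.

2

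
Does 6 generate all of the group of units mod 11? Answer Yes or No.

Yes

φ(11) = 11 − 1 = 10 = 2 · 5.
6 is a primitive root mod 11 iff 6^(φ(11)/q) ≢ 1 for every prime q | φ(11), i.e. q ∈ {2, 5}.
6^5 ≡ 10 (mod 11)  [q = 2: ≢ 1 ✓]
6^2 ≡ 3 (mod 11)  [q = 5: ≢ 1 ✓]
All checks pass, so 6 has order 10 and is a primitive root modulo 11.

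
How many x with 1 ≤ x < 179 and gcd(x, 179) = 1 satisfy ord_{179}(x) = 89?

88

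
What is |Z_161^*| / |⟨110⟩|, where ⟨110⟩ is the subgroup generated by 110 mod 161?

By Lagrange's theorem, ord_161(110) divides φ(161) = φ(7·23) = (7−1)·(23−1) = 6·22 = 132 = 2^2 · 3 · 11.
Divisors of 132: 1, 2, 3, 4, 6, 11, 12, 22, 33, 44, 66, 132.
Compute 110^d (mod 161) for the divisors d until we hit 1:
110^1 ≡ 110
110^2 ≡ 25
110^3 ≡ 13
110^4 ≡ 142
110^6 ≡ 8
110^11 ≡ 24
110^12 ≡ 64
110^22 ≡ 93
110^33 ≡ 139
110^44 ≡ 116
110^66 ≡ 1
The order of 110 is 66, so the subgroup it generates has 66 elements.
[(Z/161Z)^× : ⟨110⟩] = 132/66 = 2.

2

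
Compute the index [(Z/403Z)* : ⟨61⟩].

By Lagrange's theorem, ord_403(61) divides φ(403) = φ(13·31) = (13−1)·(31−1) = 12·30 = 360 = 2^3 · 3^2 · 5.
Divisors of 360: 1, 2, 3, 4, 5, 6, 8, 9, 10, 12, 15, 18, 20, 24, 30, 36, 40, 45, 60, 72, 90, 120, 180, 360.
Evaluate successive powers at the divisors of 360:
61^1 ≡ 61 (mod 403)
61^2 ≡ 94 (mod 403)
61^3 ≡ 92 (mod 403)
61^4 ≡ 373 (mod 403)
61^5 ≡ 185 (mod 403)
61^6 ≡ 1 (mod 403) ✓
The order of 61 is 6, so the subgroup it generates has 6 elements.
Index = |(Z/403Z)^×| / |⟨61⟩| = 360 / 6 = 60.

60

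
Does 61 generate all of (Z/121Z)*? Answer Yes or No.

φ(121) = φ(11^2) = 11·(11−1) = 110 = 2 · 5 · 11.
It suffices to check that the order of 61 is not a proper divisor of 110: compute 61^(110/q) for q ∈ {2, 5, 11}.
61^55 ≡ 120 (mod 121)  [q = 2: ≢ 1 ✓]
61^22 ≡ 3 (mod 121)  [q = 5: ≢ 1 ✓]
61^10 ≡ 67 (mod 121)  [q = 11: ≢ 1 ✓]
None equal 1, so ord_121(61) = 110: 61 is a primitive root.

Yes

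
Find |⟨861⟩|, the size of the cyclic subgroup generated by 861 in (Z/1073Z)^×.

21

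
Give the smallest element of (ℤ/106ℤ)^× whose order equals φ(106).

3

φ(106) = φ(2)·φ(53) = 1·52 = 52 = 2^2 · 13.
g is a primitive root iff g^(52/q) ≢ 1 (mod 106) for each prime q ∈ {2, 13}.
g = 2: gcd(2, 106) = 2 > 1, not a unit — skip.
g = 3: 3^26 ≡ 105; 3^4 ≡ 81 — none is 1, so 3 is a primitive root.
The smallest primitive root modulo 106 is 3.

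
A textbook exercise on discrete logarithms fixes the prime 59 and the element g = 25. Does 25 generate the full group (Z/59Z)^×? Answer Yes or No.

No

φ(59) = 59 − 1 = 58 = 2 · 29.
Test 25^(58/q) mod 59 for each prime factor q of 58:
25^29 ≡ 1 (mod 59)  [q = 2: ≡ 1 ✗]
25^2 ≡ 35 (mod 59)  [q = 29: ≢ 1 ✓]
Since 25^29 ≡ 1, the order of 25 divides 29 < 58, so 25 is not a primitive root.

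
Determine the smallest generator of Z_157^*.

5

φ(157) = 157 − 1 = 156 = 2^2 · 3 · 13.
Test candidates g = 2, 3, … against the prime factors q ∈ {2, 3, 13} of φ(157): g is a generator iff g^(156/q) ≢ 1 for every such q.
g = 2: 2^78 ≡ 156; 2^52 ≡ 1 — hits 1, so not a primitive root.
g = 3: 3^78 ≡ 1 — hits 1, so not a primitive root.
g = 4: 4^78 ≡ 1 — hits 1, so not a primitive root.
g = 5: 5^78 ≡ 156; 5^52 ≡ 12; 5^12 ≡ 130 — none is 1, so 5 is a primitive root.
The smallest primitive root modulo 157 is 5.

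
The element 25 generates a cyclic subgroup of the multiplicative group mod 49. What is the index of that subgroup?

2

The order of 25 must divide φ(49) = φ(7^2) = 7·(7−1) = 42 = 2 · 3 · 7.
Divisors of 42: 1, 2, 3, 6, 7, 14, 21, 42.
Test each divisor d:
25^1 ≡ 25 (mod 49)
25^2 ≡ 37 (mod 49)
25^3 ≡ 43 (mod 49)
25^6 ≡ 36 (mod 49)
25^7 ≡ 18 (mod 49)
25^14 ≡ 30 (mod 49)
25^21 ≡ 1 (mod 49) ✓
Thus |⟨25⟩| = ord(25) = 21.
Index = |(Z/49Z)^×| / |⟨25⟩| = 42 / 21 = 2.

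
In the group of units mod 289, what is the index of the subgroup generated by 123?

4

ord(123) | φ(289) = φ(17^2) = 17·(17−1) = 272 = 2^4 · 17.
Divisors of 272: 1, 2, 4, 8, 16, 17, 34, 68, 136, 272.
Check 123^d mod 289 for each divisor in increasing order:
123^1 ≡ 123
123^2 ≡ 101
123^4 ≡ 86
123^8 ≡ 171
123^16 ≡ 52
123^17 ≡ 38
123^34 ≡ 288
123^68 ≡ 1
So ord_289(123) = 68, hence |⟨123⟩| = 68.
[(Z/289Z)^× : ⟨123⟩] = 272/68 = 4.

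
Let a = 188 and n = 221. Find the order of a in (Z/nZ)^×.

By Lagrange's theorem, ord_221(188) divides φ(221) = φ(13·17) = (13−1)·(17−1) = 12·16 = 192 = 2^6 · 3.
Divisors of 192: 1, 2, 3, 4, 6, 8, 12, 16, 24, 32, 48, 64, 96, 192.
Test each divisor d:
188^1 ≡ 188
188^2 ≡ 205
188^3 ≡ 86
188^4 ≡ 35
188^6 ≡ 103
188^8 ≡ 120
188^12 ≡ 1
Therefore the multiplicative order of 188 modulo 221 is 12.

12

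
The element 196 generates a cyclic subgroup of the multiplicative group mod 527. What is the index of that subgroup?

4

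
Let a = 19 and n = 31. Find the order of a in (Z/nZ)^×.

The order of 19 must divide φ(31) = 31 − 1 = 30 = 2 · 3 · 5.
Divisors of 30: 1, 2, 3, 5, 6, 10, 15, 30.
Evaluate successive powers at the divisors of 30:
19^1 ≡ 19
19^2 ≡ 20
19^3 ≡ 8
19^5 ≡ 5
19^6 ≡ 2
19^10 ≡ 25
19^15 ≡ 1
The smallest such exponent is 15, so the order of 19 is 15.

15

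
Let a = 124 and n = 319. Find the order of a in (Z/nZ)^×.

By Lagrange's theorem, ord_319(124) divides φ(319) = φ(11·29) = (11−1)·(29−1) = 10·28 = 280 = 2^3 · 5 · 7.
Divisors of 280: 1, 2, 4, 5, 7, 8, 10, 14, 20, 28, 35, 40, 56, 70, 140, 280.
Evaluate successive powers at the divisors of 280:
124^1 ≡ 124 (mod 319)
124^2 ≡ 64 (mod 319)
124^4 ≡ 268 (mod 319)
124^5 ≡ 56 (mod 319)
124^7 ≡ 75 (mod 319)
124^8 ≡ 49 (mod 319)
124^10 ≡ 265 (mod 319)
124^14 ≡ 202 (mod 319)
124^20 ≡ 45 (mod 319)
124^28 ≡ 291 (mod 319)
124^35 ≡ 133 (mod 319)
124^40 ≡ 111 (mod 319)
124^56 ≡ 146 (mod 319)
124^70 ≡ 144 (mod 319)
124^140 ≡ 1 (mod 319) ✓
So ord_319(124) = 140.

140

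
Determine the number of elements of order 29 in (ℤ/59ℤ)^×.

28

φ(59) = 59 − 1 = 58 = 2 · 29.
(Z/59Z)^× is cyclic (|G| = 58); a cyclic group of order m has exactly φ(d) elements of each order d | m, and none otherwise.
29 | 58, and φ(29) = 29 − 1 = 28.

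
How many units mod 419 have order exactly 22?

φ(419) = 419 − 1 = 418 = 2 · 11 · 19.
(Z/419Z)^× is cyclic (|G| = 418); a cyclic group of order m has exactly φ(d) elements of each order d | m, and none otherwise.
22 = 2 · 11 divides 418, and φ(22) = 10.

10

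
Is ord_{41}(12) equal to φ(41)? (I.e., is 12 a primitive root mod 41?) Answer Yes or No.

φ(41) = 41 − 1 = 40 = 2^3 · 5.
An element g generates (Z/41Z)^× iff g^(40/q) ≢ 1 (mod 41) for each prime q ∈ {2, 5}.
12^20 ≡ 40 (mod 41)  [q = 2: ≢ 1 ✓]
12^8 ≡ 18 (mod 41)  [q = 5: ≢ 1 ✓]
Every test exponent gives a nontrivial residue, hence 12 generates the full group.

Yes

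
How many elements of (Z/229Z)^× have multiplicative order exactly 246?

φ(229) = 229 − 1 = 228 = 2^2 · 3 · 19.
(Z/229Z)^× is cyclic (|G| = 228); a cyclic group of order m has exactly φ(d) elements of each order d | m, and none otherwise.
246 does not divide 228, so no element of (Z/229Z)^× has order 246.

0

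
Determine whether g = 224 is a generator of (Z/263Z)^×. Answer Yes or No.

Yes

φ(263) = 263 − 1 = 262 = 2 · 131.
An element g generates (Z/263Z)^× iff g^(262/q) ≢ 1 (mod 263) for each prime q ∈ {2, 131}.
224^131 ≡ 262 (mod 263)  [q = 2: ≢ 1 ✓]
224^2 ≡ 206 (mod 263)  [q = 131: ≢ 1 ✓]
None equal 1, so ord_263(224) = 262: 224 is a primitive root.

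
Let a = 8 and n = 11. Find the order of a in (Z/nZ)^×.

10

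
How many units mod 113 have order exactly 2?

φ(113) = 113 − 1 = 112 = 2^4 · 7.
(Z/113Z)^× is cyclic (|G| = 112); a cyclic group of order m has exactly φ(d) elements of each order d | m, and none otherwise.
2 | 112, and φ(2) = 2 − 1 = 1.

1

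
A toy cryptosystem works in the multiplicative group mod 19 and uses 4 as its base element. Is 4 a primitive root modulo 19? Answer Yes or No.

φ(19) = 19 − 1 = 18 = 2 · 3^2.
It suffices to check that the order of 4 is not a proper divisor of 18: compute 4^(18/q) for q ∈ {2, 3}.
4^9 ≡ 1 (mod 19)  [q = 2: ≡ 1 ✗]
4^6 ≡ 11 (mod 19)  [q = 3: ≢ 1 ✓]
The check at q = 2 fails, so 4 generates a proper subgroup.

No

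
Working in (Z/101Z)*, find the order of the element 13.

ord(13) | φ(101) = 101 − 1 = 100 = 2^2 · 5^2.
Divisors of 100: 1, 2, 4, 5, 10, 20, 25, 50, 100.
Test each divisor d:
13^1 ≡ 13
13^2 ≡ 68
13^4 ≡ 79
13^5 ≡ 17
13^10 ≡ 87
13^20 ≡ 95
13^25 ≡ 100
13^50 ≡ 1
The smallest such exponent is 50, so the order of 13 is 50.

50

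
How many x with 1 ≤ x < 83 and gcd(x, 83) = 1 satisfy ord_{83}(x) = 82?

40

φ(83) = 83 − 1 = 82 = 2 · 41.
In a cyclic group of order 82, there are φ(d) elements of order d for each divisor d of 82, and zero for non-divisors.
82 = 2 · 41 divides 82, and φ(82) = 40.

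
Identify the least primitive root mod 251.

φ(251) = 251 − 1 = 250 = 2 · 5^3.
Test candidates g = 2, 3, … against the prime factors q ∈ {2, 5} of φ(251): g is a generator iff g^(250/q) ≢ 1 for every such q.
g = 2: 2^125 ≡ 250; 2^50 ≡ 1 — hits 1, so not a primitive root.
g = 3: 3^125 ≡ 1 — hits 1, so not a primitive root.
g = 4: 4^125 ≡ 1 — hits 1, so not a primitive root.
g = 5: 5^125 ≡ 1 — hits 1, so not a primitive root.
g = 6: 6^125 ≡ 250; 6^50 ≡ 219 — none is 1, so 6 is a primitive root.
Hence the least primitive root of 251 is 6.

6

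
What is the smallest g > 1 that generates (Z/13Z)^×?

2

φ(13) = 13 − 1 = 12 = 2^2 · 3.
g is a primitive root iff g^(12/q) ≢ 1 (mod 13) for each prime q ∈ {2, 3}.
g = 2: 2^6 ≡ 12; 2^4 ≡ 3 — none is 1, so 2 is a primitive root.
Hence the least primitive root of 13 is 2.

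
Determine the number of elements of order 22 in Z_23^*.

10

φ(23) = 23 − 1 = 22 = 2 · 11.
In a cyclic group of order 22, there are φ(d) elements of order d for each divisor d of 22, and zero for non-divisors.
22 = 2 · 11 divides 22, and φ(22) = 10.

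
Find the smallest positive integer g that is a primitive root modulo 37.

2

φ(37) = 37 − 1 = 36 = 2^2 · 3^2.
g is a primitive root iff g^(36/q) ≢ 1 (mod 37) for each prime q ∈ {2, 3}.
g = 2: 2^18 ≡ 36; 2^12 ≡ 26 — none is 1, so 2 is a primitive root.
The smallest primitive root modulo 37 is 2.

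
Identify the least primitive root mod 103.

5

φ(103) = 103 − 1 = 102 = 2 · 3 · 17.
Test candidates g = 2, 3, … against the prime factors q ∈ {2, 3, 17} of φ(103): g is a generator iff g^(102/q) ≢ 1 for every such q.
g = 2: 2^51 ≡ 1 — hits 1, so not a primitive root.
g = 3: 3^51 ≡ 102; 3^34 ≡ 1 — hits 1, so not a primitive root.
g = 4: 4^51 ≡ 1 — hits 1, so not a primitive root.
g = 5: 5^51 ≡ 102; 5^34 ≡ 56; 5^6 ≡ 72 — none is 1, so 5 is a primitive root.
Hence the least primitive root of 103 is 5.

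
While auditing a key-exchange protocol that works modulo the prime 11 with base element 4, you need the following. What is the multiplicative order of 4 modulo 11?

5

Since 4 ∈ (Z/11Z)^×, its order divides φ(11) = 11 − 1 = 10 = 2 · 5.
Divisors of 10: 1, 2, 5, 10.
Check 4^d mod 11 for each divisor in increasing order:
4^1 ≡ 4 (mod 11)
4^2 ≡ 5 (mod 11)
4^5 ≡ 1 (mod 11) ✓
Hence ord(4) = 5.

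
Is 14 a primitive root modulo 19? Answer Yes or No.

φ(19) = 19 − 1 = 18 = 2 · 3^2.
14 is a primitive root mod 19 iff 14^(φ(19)/q) ≢ 1 for every prime q | φ(19), i.e. q ∈ {2, 3}.
14^9 ≡ 18 (mod 19)  [q = 2: ≢ 1 ✓]
14^6 ≡ 7 (mod 19)  [q = 3: ≢ 1 ✓]
All checks pass, so 14 has order 18 and is a primitive root modulo 19.

Yes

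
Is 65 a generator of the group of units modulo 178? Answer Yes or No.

Yes

φ(178) = φ(2)·φ(89) = 1·88 = 88 = 2^3 · 11.
65 is a primitive root mod 178 iff 65^(φ(178)/q) ≢ 1 for every prime q | φ(178), i.e. q ∈ {2, 11}.
65^44 ≡ 177 (mod 178)  [q = 2: ≢ 1 ✓]
65^8 ≡ 167 (mod 178)  [q = 11: ≢ 1 ✓]
Every test exponent gives a nontrivial residue, hence 65 generates the full group.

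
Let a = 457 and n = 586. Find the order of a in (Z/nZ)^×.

Since 457 ∈ (Z/586Z)^×, its order divides φ(586) = φ(2)·φ(293) = 1·292 = 292 = 2^2 · 73.
Divisors of 292: 1, 2, 4, 73, 146, 292.
Check 457^d mod 586 for each divisor in increasing order:
457^1 ≡ 457
457^2 ≡ 233
457^4 ≡ 377
457^73 ≡ 431
457^146 ≡ 585
457^292 ≡ 1
So ord_586(457) = 292.

292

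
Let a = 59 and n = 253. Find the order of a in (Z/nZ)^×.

ord(59) | φ(253) = φ(11·23) = (11−1)·(23−1) = 10·22 = 220 = 2^2 · 5 · 11.
Divisors of 220: 1, 2, 4, 5, 10, 11, 20, 22, 44, 55, 110, 220.
Test each divisor d:
59^1 ≡ 59 (mod 253)
59^2 ≡ 192 (mod 253)
59^4 ≡ 179 (mod 253)
59^5 ≡ 188 (mod 253)
59^10 ≡ 177 (mod 253)
59^11 ≡ 70 (mod 253)
59^20 ≡ 210 (mod 253)
59^22 ≡ 93 (mod 253)
59^44 ≡ 47 (mod 253)
59^55 ≡ 1 (mod 253) ✓
Therefore the multiplicative order of 59 modulo 253 is 55.

55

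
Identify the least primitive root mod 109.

φ(109) = 109 − 1 = 108 = 2^2 · 3^3.
g is a primitive root iff g^(108/q) ≢ 1 (mod 109) for each prime q ∈ {2, 3}.
g = 2: 2^54 ≡ 108; 2^36 ≡ 1 — hits 1, so not a primitive root.
g = 3: 3^54 ≡ 1 — hits 1, so not a primitive root.
g = 4: 4^54 ≡ 1 — hits 1, so not a primitive root.
g = 5: 5^54 ≡ 1 — hits 1, so not a primitive root.
g = 6: 6^54 ≡ 108; 6^36 ≡ 63 — none is 1, so 6 is a primitive root.
Hence the least primitive root of 109 is 6.

6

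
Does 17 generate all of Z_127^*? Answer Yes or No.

No

φ(127) = 127 − 1 = 126 = 2 · 3^2 · 7.
Test 17^(126/q) mod 127 for each prime factor q of 126:
17^63 ≡ 1 (mod 127)  [q = 2: ≡ 1 ✗]
17^42 ≡ 19 (mod 127)  [q = 3: ≢ 1 ✓]
17^18 ≡ 64 (mod 127)  [q = 7: ≢ 1 ✓]
17^63 ≡ 1 shows ord(17) | 63, strictly less than φ(127); not a primitive root.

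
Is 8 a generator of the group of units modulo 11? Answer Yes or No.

Yes

φ(11) = 11 − 1 = 10 = 2 · 5.
8 is a primitive root mod 11 iff 8^(φ(11)/q) ≢ 1 for every prime q | φ(11), i.e. q ∈ {2, 5}.
8^5 ≡ 10 (mod 11)  [q = 2: ≢ 1 ✓]
8^2 ≡ 9 (mod 11)  [q = 5: ≢ 1 ✓]
Every test exponent gives a nontrivial residue, hence 8 generates the full group.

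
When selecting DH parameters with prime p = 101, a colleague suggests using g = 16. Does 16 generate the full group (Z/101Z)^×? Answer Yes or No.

φ(101) = 101 − 1 = 100 = 2^2 · 5^2.
An element g generates (Z/101Z)^× iff g^(100/q) ≢ 1 (mod 101) for each prime q ∈ {2, 5}.
16^50 ≡ 1 (mod 101)  [q = 2: ≡ 1 ✗]
16^20 ≡ 84 (mod 101)  [q = 5: ≢ 1 ✓]
16^50 ≡ 1 shows ord(16) | 50, strictly less than φ(101); not a primitive root.

No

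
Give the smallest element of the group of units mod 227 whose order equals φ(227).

φ(227) = 227 − 1 = 226 = 2 · 113.
Test candidates g = 2, 3, … against the prime factors q ∈ {2, 113} of φ(227): g is a generator iff g^(226/q) ≢ 1 for every such q.
g = 2: 2^113 ≡ 226; 2^2 ≡ 4 — none is 1, so 2 is a primitive root.
The smallest primitive root modulo 227 is 2.

2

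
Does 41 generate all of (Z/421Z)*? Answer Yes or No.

φ(421) = 421 − 1 = 420 = 2^2 · 3 · 5 · 7.
It suffices to check that the order of 41 is not a proper divisor of 420: compute 41^(420/q) for q ∈ {2, 3, 5, 7}.
41^210 ≡ 420 (mod 421)  [q = 2: ≢ 1 ✓]
41^140 ≡ 400 (mod 421)  [q = 3: ≢ 1 ✓]
41^84 ≡ 377 (mod 421)  [q = 5: ≢ 1 ✓]
41^60 ≡ 33 (mod 421)  [q = 7: ≢ 1 ✓]
Every test exponent gives a nontrivial residue, hence 41 generates the full group.

Yes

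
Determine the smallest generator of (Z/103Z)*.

5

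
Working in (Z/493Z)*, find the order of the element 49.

56

The order of 49 must divide φ(493) = φ(17·29) = (17−1)·(29−1) = 16·28 = 448 = 2^6 · 7.
Divisors of 448: 1, 2, 4, 7, 8, 14, 16, 28, 32, 56, 64, 112, 224, 448.
Test each divisor d:
49^1 ≡ 49 (mod 493)
49^2 ≡ 429 (mod 493)
49^4 ≡ 152 (mod 493)
49^7 ≡ 59 (mod 493)
49^8 ≡ 426 (mod 493)
49^14 ≡ 30 (mod 493)
49^16 ≡ 52 (mod 493)
49^28 ≡ 407 (mod 493)
49^32 ≡ 239 (mod 493)
49^56 ≡ 1 (mod 493) ✓
The smallest such exponent is 56, so the order of 49 is 56.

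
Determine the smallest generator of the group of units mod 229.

6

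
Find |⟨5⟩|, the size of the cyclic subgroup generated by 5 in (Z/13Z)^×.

4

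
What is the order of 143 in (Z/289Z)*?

272

ord(143) | φ(289) = φ(17^2) = 17·(17−1) = 272 = 2^4 · 17.
Divisors of 272: 1, 2, 4, 8, 16, 17, 34, 68, 136, 272.
Evaluate successive powers at the divisors of 272:
143^1 ≡ 143
143^2 ≡ 219
143^4 ≡ 276
143^8 ≡ 169
143^16 ≡ 239
143^17 ≡ 75
143^34 ≡ 134
143^68 ≡ 38
143^136 ≡ 288
143^272 ≡ 1
Hence ord(143) = 272.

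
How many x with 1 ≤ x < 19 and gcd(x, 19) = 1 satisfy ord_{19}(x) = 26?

φ(19) = 19 − 1 = 18 = 2 · 3^2.
(Z/19Z)^× is cyclic (|G| = 18); a cyclic group of order m has exactly φ(d) elements of each order d | m, and none otherwise.
Since 26 ∤ 18, the count is 0.

0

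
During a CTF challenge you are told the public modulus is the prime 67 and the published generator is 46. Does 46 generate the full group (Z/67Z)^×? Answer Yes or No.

Yes

φ(67) = 67 − 1 = 66 = 2 · 3 · 11.
46 is a primitive root mod 67 iff 46^(φ(67)/q) ≢ 1 for every prime q | φ(67), i.e. q ∈ {2, 3, 11}.
46^33 ≡ 66 (mod 67)  [q = 2: ≢ 1 ✓]
46^22 ≡ 29 (mod 67)  [q = 3: ≢ 1 ✓]
46^6 ≡ 24 (mod 67)  [q = 11: ≢ 1 ✓]
All checks pass, so 46 has order 66 and is a primitive root modulo 67.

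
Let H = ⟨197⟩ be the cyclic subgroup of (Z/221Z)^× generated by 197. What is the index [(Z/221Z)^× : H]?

4

ord(197) | φ(221) = φ(13·17) = (13−1)·(17−1) = 12·16 = 192 = 2^6 · 3.
Divisors of 192: 1, 2, 3, 4, 6, 8, 12, 16, 24, 32, 48, 64, 96, 192.
Evaluate successive powers at the divisors of 192:
197^1 ≡ 197 (mod 221)
197^2 ≡ 134 (mod 221)
197^3 ≡ 99 (mod 221)
197^4 ≡ 55 (mod 221)
197^6 ≡ 77 (mod 221)
197^8 ≡ 152 (mod 221)
197^12 ≡ 183 (mod 221)
197^16 ≡ 120 (mod 221)
197^24 ≡ 118 (mod 221)
197^32 ≡ 35 (mod 221)
197^48 ≡ 1 (mod 221) ✓
Thus |⟨197⟩| = ord(197) = 48.
The index is φ(221) / ord(197) = 192 / 48 = 4.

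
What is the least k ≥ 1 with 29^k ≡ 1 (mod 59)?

The order of 29 must divide φ(59) = 59 − 1 = 58 = 2 · 29.
Divisors of 58: 1, 2, 29, 58.
Compute 29^d (mod 59) for the divisors d until we hit 1:
29^1 ≡ 29
29^2 ≡ 15
29^29 ≡ 1
Hence ord(29) = 29.

29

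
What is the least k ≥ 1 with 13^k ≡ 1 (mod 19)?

18

ord(13) | φ(19) = 19 − 1 = 18 = 2 · 3^2.
Divisors of 18: 1, 2, 3, 6, 9, 18.
Compute 13^d (mod 19) for the divisors d until we hit 1:
13^1 ≡ 13
13^2 ≡ 17
13^3 ≡ 12
13^6 ≡ 11
13^9 ≡ 18
13^18 ≡ 1
The smallest such exponent is 18, so the order of 13 is 18.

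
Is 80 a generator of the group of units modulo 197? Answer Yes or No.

Yes

φ(197) = 197 − 1 = 196 = 2^2 · 7^2.
80 is a primitive root mod 197 iff 80^(φ(197)/q) ≢ 1 for every prime q | φ(197), i.e. q ∈ {2, 7}.
80^98 ≡ 196 (mod 197)  [q = 2: ≢ 1 ✓]
80^28 ≡ 178 (mod 197)  [q = 7: ≢ 1 ✓]
All checks pass, so 80 has order 196 and is a primitive root modulo 197.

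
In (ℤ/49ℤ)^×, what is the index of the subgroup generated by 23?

2

ord(23) | φ(49) = φ(7^2) = 7·(7−1) = 42 = 2 · 3 · 7.
Divisors of 42: 1, 2, 3, 6, 7, 14, 21, 42.
Evaluate successive powers at the divisors of 42:
23^1 ≡ 23 (mod 49)
23^2 ≡ 39 (mod 49)
23^3 ≡ 15 (mod 49)
23^6 ≡ 29 (mod 49)
23^7 ≡ 30 (mod 49)
23^14 ≡ 18 (mod 49)
23^21 ≡ 1 (mod 49) ✓
So ord_49(23) = 21, hence |⟨23⟩| = 21.
Index = |(Z/49Z)^×| / |⟨23⟩| = 42 / 21 = 2.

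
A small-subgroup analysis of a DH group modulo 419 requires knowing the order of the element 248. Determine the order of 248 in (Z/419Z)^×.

ord(248) | φ(419) = 419 − 1 = 418 = 2 · 11 · 19.
Divisors of 418: 1, 2, 11, 19, 22, 38, 209, 418.
Evaluate successive powers at the divisors of 418:
248^1 ≡ 248
248^2 ≡ 330
248^11 ≡ 215
248^19 ≡ 1
The smallest such exponent is 19, so the order of 248 is 19.

19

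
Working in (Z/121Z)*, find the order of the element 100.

11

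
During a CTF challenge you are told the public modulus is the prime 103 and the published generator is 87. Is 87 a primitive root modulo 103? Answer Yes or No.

Yes

φ(103) = 103 − 1 = 102 = 2 · 3 · 17.
87 is a primitive root mod 103 iff 87^(φ(103)/q) ≢ 1 for every prime q | φ(103), i.e. q ∈ {2, 3, 17}.
87^51 ≡ 102 (mod 103)  [q = 2: ≢ 1 ✓]
87^34 ≡ 46 (mod 103)  [q = 3: ≢ 1 ✓]
87^6 ≡ 61 (mod 103)  [q = 17: ≢ 1 ✓]
None equal 1, so ord_103(87) = 102: 87 is a primitive root.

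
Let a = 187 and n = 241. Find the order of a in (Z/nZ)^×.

ord(187) | φ(241) = 241 − 1 = 240 = 2^4 · 3 · 5.
Divisors of 240: 1, 2, 3, 4, 5, 6, 8, 10, 12, 15, 16, 20, 24, 30, 40, 48, 60, 80, 120, 240.
Evaluate successive powers at the divisors of 240:
187^1 ≡ 187
187^2 ≡ 24
187^3 ≡ 150
187^4 ≡ 94
187^5 ≡ 226
187^6 ≡ 87
187^8 ≡ 160
187^10 ≡ 225
187^12 ≡ 98
187^15 ≡ 240
187^16 ≡ 54
187^20 ≡ 15
187^24 ≡ 205
187^30 ≡ 1
Therefore the multiplicative order of 187 modulo 241 is 30.

30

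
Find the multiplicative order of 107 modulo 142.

35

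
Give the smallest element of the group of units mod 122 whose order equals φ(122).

7

φ(122) = φ(2)·φ(61) = 1·60 = 60 = 2^2 · 3 · 5.
Test candidates g = 2, 3, … against the prime factors q ∈ {2, 3, 5} of φ(122): g is a generator iff g^(60/q) ≢ 1 for every such q.
g = 2: gcd(2, 122) = 2 > 1, not a unit — skip.
g = 3: 3^30 ≡ 1 — hits 1, so not a primitive root.
g = 4: gcd(4, 122) = 2 > 1, not a unit — skip.
g = 5: 5^30 ≡ 1 — hits 1, so not a primitive root.
g = 6: gcd(6, 122) = 2 > 1, not a unit — skip.
g = 7: 7^30 ≡ 121; 7^20 ≡ 47; 7^12 ≡ 95 — none is 1, so 7 is a primitive root.
The smallest primitive root modulo 122 is 7.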